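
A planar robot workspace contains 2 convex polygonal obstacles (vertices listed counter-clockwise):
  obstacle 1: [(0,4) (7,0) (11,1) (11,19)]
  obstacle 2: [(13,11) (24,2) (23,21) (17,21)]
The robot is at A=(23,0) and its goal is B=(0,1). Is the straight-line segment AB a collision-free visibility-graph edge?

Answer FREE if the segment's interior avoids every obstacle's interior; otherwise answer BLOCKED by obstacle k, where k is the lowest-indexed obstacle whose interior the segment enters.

Obstacle 1 [(0,4) (7,0) (11,1) (11,19)]:
  edge (0,4)–(7,0): crosses AB
  edge (7,0)–(11,1): crosses AB
  edge (11,1)–(11,19): clear
  edge (11,19)–(0,4): clear
  → BLOCKED
Obstacle 2 [(13,11) (24,2) (23,21) (17,21)]:
  edge (13,11)–(24,2): clear
  edge (24,2)–(23,21): clear
  edge (23,21)–(17,21): clear
  edge (17,21)–(13,11): clear
  midpoint (23/2,1/2) outside
  → clear

BLOCKED by obstacle 1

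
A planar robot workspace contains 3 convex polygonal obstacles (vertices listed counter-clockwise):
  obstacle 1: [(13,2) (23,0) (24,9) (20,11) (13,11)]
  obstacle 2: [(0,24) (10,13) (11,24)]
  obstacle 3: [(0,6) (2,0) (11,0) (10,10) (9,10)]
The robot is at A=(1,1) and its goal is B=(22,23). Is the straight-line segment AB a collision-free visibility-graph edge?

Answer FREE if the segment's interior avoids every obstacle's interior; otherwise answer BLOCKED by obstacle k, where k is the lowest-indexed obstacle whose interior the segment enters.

Obstacle 1 [(13,2) (23,0) (24,9) (20,11) (13,11)]:
  edge (13,2)–(23,0): clear
  edge (23,0)–(24,9): clear
  edge (24,9)–(20,11): clear
  edge (20,11)–(13,11): clear
  edge (13,11)–(13,2): clear
  midpoint (23/2,12) outside
  → clear
Obstacle 2 [(0,24) (10,13) (11,24)]:
  edge (0,24)–(10,13): clear
  edge (10,13)–(11,24): clear
  edge (11,24)–(0,24): clear
  midpoint (23/2,12) outside
  → clear
Obstacle 3 [(0,6) (2,0) (11,0) (10,10) (9,10)]:
  edge (0,6)–(2,0): crosses AB
  edge (2,0)–(11,0): clear
  edge (11,0)–(10,10): clear
  edge (10,10)–(9,10): crosses AB
  edge (9,10)–(0,6): clear
  → BLOCKED

BLOCKED by obstacle 3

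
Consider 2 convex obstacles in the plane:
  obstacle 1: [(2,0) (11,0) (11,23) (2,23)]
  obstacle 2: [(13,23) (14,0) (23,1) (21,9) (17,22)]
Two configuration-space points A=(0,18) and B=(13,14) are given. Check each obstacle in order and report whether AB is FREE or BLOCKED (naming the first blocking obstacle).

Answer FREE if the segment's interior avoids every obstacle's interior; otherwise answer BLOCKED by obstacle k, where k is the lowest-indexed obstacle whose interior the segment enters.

BLOCKED by obstacle 1

Obstacle 1 [(2,0) (11,0) (11,23) (2,23)]:
  edge (2,0)–(11,0): clear
  edge (11,0)–(11,23): crosses AB
  edge (11,23)–(2,23): clear
  edge (2,23)–(2,0): crosses AB
  → BLOCKED
Obstacle 2 [(13,23) (14,0) (23,1) (21,9) (17,22)]:
  edge (13,23)–(14,0): clear
  edge (14,0)–(23,1): clear
  edge (23,1)–(21,9): clear
  edge (21,9)–(17,22): clear
  edge (17,22)–(13,23): clear
  midpoint (13/2,16) outside
  → clear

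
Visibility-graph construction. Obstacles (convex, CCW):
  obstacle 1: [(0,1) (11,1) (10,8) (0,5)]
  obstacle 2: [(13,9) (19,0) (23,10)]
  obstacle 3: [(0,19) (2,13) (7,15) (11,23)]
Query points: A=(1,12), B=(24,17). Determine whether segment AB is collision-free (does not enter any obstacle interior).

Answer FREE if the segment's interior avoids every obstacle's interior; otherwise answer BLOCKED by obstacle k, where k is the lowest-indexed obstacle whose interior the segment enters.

Obstacle 1 [(0,1) (11,1) (10,8) (0,5)]:
  edge (0,1)–(11,1): clear
  edge (11,1)–(10,8): clear
  edge (10,8)–(0,5): clear
  edge (0,5)–(0,1): clear
  midpoint (25/2,29/2) outside
  → clear
Obstacle 2 [(13,9) (19,0) (23,10)]:
  edge (13,9)–(19,0): clear
  edge (19,0)–(23,10): clear
  edge (23,10)–(13,9): clear
  midpoint (25/2,29/2) outside
  → clear
Obstacle 3 [(0,19) (2,13) (7,15) (11,23)]:
  edge (0,19)–(2,13): clear
  edge (2,13)–(7,15): clear
  edge (7,15)–(11,23): clear
  edge (11,23)–(0,19): clear
  midpoint (25/2,29/2) outside
  → clear

FREE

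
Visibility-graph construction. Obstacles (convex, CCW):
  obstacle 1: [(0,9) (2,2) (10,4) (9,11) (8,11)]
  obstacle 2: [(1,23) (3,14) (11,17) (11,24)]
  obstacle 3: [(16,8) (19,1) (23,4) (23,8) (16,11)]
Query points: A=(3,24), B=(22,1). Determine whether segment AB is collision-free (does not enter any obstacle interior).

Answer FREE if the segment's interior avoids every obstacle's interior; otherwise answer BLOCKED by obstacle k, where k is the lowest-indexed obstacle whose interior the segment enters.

Obstacle 1 [(0,9) (2,2) (10,4) (9,11) (8,11)]:
  edge (0,9)–(2,2): clear
  edge (2,2)–(10,4): clear
  edge (10,4)–(9,11): clear
  edge (9,11)–(8,11): clear
  edge (8,11)–(0,9): clear
  midpoint (25/2,25/2) outside
  → clear
Obstacle 2 [(1,23) (3,14) (11,17) (11,24)]:
  edge (1,23)–(3,14): clear
  edge (3,14)–(11,17): crosses AB
  edge (11,17)–(11,24): clear
  edge (11,24)–(1,23): crosses AB
  → BLOCKED
Obstacle 3 [(16,8) (19,1) (23,4) (23,8) (16,11)]:
  edge (16,8)–(19,1): clear
  edge (19,1)–(23,4): crosses AB
  edge (23,4)–(23,8): clear
  edge (23,8)–(16,11): clear
  edge (16,11)–(16,8): crosses AB
  → BLOCKED

BLOCKED by obstacle 2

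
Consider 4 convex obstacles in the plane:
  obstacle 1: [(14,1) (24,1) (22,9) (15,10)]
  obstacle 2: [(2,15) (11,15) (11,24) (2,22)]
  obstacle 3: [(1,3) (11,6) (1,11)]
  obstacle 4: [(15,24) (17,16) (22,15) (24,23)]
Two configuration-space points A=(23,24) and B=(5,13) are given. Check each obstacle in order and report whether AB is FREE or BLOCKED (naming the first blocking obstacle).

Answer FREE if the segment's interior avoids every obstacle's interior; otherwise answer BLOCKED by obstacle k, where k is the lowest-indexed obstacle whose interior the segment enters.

BLOCKED by obstacle 2

Obstacle 1 [(14,1) (24,1) (22,9) (15,10)]:
  edge (14,1)–(24,1): clear
  edge (24,1)–(22,9): clear
  edge (22,9)–(15,10): clear
  edge (15,10)–(14,1): clear
  midpoint (14,37/2) outside
  → clear
Obstacle 2 [(2,15) (11,15) (11,24) (2,22)]:
  edge (2,15)–(11,15): crosses AB
  edge (11,15)–(11,24): crosses AB
  edge (11,24)–(2,22): clear
  edge (2,22)–(2,15): clear
  → BLOCKED
Obstacle 3 [(1,3) (11,6) (1,11)]:
  edge (1,3)–(11,6): clear
  edge (11,6)–(1,11): clear
  edge (1,11)–(1,3): clear
  midpoint (14,37/2) outside
  → clear
Obstacle 4 [(15,24) (17,16) (22,15) (24,23)]:
  edge (15,24)–(17,16): crosses AB
  edge (17,16)–(22,15): clear
  edge (22,15)–(24,23): clear
  edge (24,23)–(15,24): crosses AB
  → BLOCKED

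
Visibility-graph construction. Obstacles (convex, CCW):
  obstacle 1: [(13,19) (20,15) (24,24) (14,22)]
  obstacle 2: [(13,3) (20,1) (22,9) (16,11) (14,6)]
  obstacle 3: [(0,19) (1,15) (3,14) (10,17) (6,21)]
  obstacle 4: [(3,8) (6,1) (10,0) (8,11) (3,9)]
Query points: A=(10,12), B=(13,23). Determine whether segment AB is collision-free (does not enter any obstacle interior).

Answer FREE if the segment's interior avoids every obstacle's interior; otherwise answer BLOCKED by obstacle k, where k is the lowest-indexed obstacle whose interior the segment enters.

FREE

Obstacle 1 [(13,19) (20,15) (24,24) (14,22)]:
  edge (13,19)–(20,15): clear
  edge (20,15)–(24,24): clear
  edge (24,24)–(14,22): clear
  edge (14,22)–(13,19): clear
  midpoint (23/2,35/2) outside
  → clear
Obstacle 2 [(13,3) (20,1) (22,9) (16,11) (14,6)]:
  edge (13,3)–(20,1): clear
  edge (20,1)–(22,9): clear
  edge (22,9)–(16,11): clear
  edge (16,11)–(14,6): clear
  edge (14,6)–(13,3): clear
  midpoint (23/2,35/2) outside
  → clear
Obstacle 3 [(0,19) (1,15) (3,14) (10,17) (6,21)]:
  edge (0,19)–(1,15): clear
  edge (1,15)–(3,14): clear
  edge (3,14)–(10,17): clear
  edge (10,17)–(6,21): clear
  edge (6,21)–(0,19): clear
  midpoint (23/2,35/2) outside
  → clear
Obstacle 4 [(3,8) (6,1) (10,0) (8,11) (3,9)]:
  edge (3,8)–(6,1): clear
  edge (6,1)–(10,0): clear
  edge (10,0)–(8,11): clear
  edge (8,11)–(3,9): clear
  edge (3,9)–(3,8): clear
  midpoint (23/2,35/2) outside
  → clear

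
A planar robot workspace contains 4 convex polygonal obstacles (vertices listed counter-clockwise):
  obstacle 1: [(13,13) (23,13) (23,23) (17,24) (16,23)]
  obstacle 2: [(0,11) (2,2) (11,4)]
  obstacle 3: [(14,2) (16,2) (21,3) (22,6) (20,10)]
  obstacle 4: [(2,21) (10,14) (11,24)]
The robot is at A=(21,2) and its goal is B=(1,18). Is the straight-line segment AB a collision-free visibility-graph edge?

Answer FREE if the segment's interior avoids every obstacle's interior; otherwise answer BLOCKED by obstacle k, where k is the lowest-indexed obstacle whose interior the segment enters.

BLOCKED by obstacle 3

Obstacle 1 [(13,13) (23,13) (23,23) (17,24) (16,23)]:
  edge (13,13)–(23,13): clear
  edge (23,13)–(23,23): clear
  edge (23,23)–(17,24): clear
  edge (17,24)–(16,23): clear
  edge (16,23)–(13,13): clear
  midpoint (11,10) outside
  → clear
Obstacle 2 [(0,11) (2,2) (11,4)]:
  edge (0,11)–(2,2): clear
  edge (2,2)–(11,4): clear
  edge (11,4)–(0,11): clear
  midpoint (11,10) outside
  → clear
Obstacle 3 [(14,2) (16,2) (21,3) (22,6) (20,10)]:
  edge (14,2)–(16,2): clear
  edge (16,2)–(21,3): crosses AB
  edge (21,3)–(22,6): clear
  edge (22,6)–(20,10): clear
  edge (20,10)–(14,2): crosses AB
  → BLOCKED
Obstacle 4 [(2,21) (10,14) (11,24)]:
  edge (2,21)–(10,14): clear
  edge (10,14)–(11,24): clear
  edge (11,24)–(2,21): clear
  midpoint (11,10) outside
  → clear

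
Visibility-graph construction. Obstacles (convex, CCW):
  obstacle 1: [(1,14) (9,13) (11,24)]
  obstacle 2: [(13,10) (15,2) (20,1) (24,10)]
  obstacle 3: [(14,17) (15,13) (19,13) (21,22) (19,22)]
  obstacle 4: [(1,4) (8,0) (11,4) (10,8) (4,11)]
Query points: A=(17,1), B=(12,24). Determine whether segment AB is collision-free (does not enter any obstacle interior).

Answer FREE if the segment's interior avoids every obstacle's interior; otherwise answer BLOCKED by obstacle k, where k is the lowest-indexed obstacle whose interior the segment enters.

Obstacle 1 [(1,14) (9,13) (11,24)]:
  edge (1,14)–(9,13): clear
  edge (9,13)–(11,24): clear
  edge (11,24)–(1,14): clear
  midpoint (29/2,25/2) outside
  → clear
Obstacle 2 [(13,10) (15,2) (20,1) (24,10)]:
  edge (13,10)–(15,2): clear
  edge (15,2)–(20,1): crosses AB
  edge (20,1)–(24,10): clear
  edge (24,10)–(13,10): crosses AB
  → BLOCKED
Obstacle 3 [(14,17) (15,13) (19,13) (21,22) (19,22)]:
  edge (14,17)–(15,13): clear
  edge (15,13)–(19,13): clear
  edge (19,13)–(21,22): clear
  edge (21,22)–(19,22): clear
  edge (19,22)–(14,17): clear
  midpoint (29/2,25/2) outside
  → clear
Obstacle 4 [(1,4) (8,0) (11,4) (10,8) (4,11)]:
  edge (1,4)–(8,0): clear
  edge (8,0)–(11,4): clear
  edge (11,4)–(10,8): clear
  edge (10,8)–(4,11): clear
  edge (4,11)–(1,4): clear
  midpoint (29/2,25/2) outside
  → clear

BLOCKED by obstacle 2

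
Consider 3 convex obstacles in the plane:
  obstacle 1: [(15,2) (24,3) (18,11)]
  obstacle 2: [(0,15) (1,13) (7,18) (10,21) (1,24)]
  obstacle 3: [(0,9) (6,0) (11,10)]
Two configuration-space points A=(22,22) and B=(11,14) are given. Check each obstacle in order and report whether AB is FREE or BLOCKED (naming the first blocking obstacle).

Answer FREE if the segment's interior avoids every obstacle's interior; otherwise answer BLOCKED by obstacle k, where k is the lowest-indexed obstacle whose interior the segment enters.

Obstacle 1 [(15,2) (24,3) (18,11)]:
  edge (15,2)–(24,3): clear
  edge (24,3)–(18,11): clear
  edge (18,11)–(15,2): clear
  midpoint (33/2,18) outside
  → clear
Obstacle 2 [(0,15) (1,13) (7,18) (10,21) (1,24)]:
  edge (0,15)–(1,13): clear
  edge (1,13)–(7,18): clear
  edge (7,18)–(10,21): clear
  edge (10,21)–(1,24): clear
  edge (1,24)–(0,15): clear
  midpoint (33/2,18) outside
  → clear
Obstacle 3 [(0,9) (6,0) (11,10)]:
  edge (0,9)–(6,0): clear
  edge (6,0)–(11,10): clear
  edge (11,10)–(0,9): clear
  midpoint (33/2,18) outside
  → clear

FREE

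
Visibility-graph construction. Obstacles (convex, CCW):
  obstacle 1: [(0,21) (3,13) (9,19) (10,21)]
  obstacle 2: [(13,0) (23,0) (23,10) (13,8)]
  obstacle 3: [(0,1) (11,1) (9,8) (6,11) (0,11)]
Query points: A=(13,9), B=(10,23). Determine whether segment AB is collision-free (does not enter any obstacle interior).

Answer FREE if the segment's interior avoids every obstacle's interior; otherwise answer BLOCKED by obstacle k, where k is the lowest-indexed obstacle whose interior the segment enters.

Obstacle 1 [(0,21) (3,13) (9,19) (10,21)]:
  edge (0,21)–(3,13): clear
  edge (3,13)–(9,19): clear
  edge (9,19)–(10,21): clear
  edge (10,21)–(0,21): clear
  midpoint (23/2,16) outside
  → clear
Obstacle 2 [(13,0) (23,0) (23,10) (13,8)]:
  edge (13,0)–(23,0): clear
  edge (23,0)–(23,10): clear
  edge (23,10)–(13,8): clear
  edge (13,8)–(13,0): clear
  midpoint (23/2,16) outside
  → clear
Obstacle 3 [(0,1) (11,1) (9,8) (6,11) (0,11)]:
  edge (0,1)–(11,1): clear
  edge (11,1)–(9,8): clear
  edge (9,8)–(6,11): clear
  edge (6,11)–(0,11): clear
  edge (0,11)–(0,1): clear
  midpoint (23/2,16) outside
  → clear

FREE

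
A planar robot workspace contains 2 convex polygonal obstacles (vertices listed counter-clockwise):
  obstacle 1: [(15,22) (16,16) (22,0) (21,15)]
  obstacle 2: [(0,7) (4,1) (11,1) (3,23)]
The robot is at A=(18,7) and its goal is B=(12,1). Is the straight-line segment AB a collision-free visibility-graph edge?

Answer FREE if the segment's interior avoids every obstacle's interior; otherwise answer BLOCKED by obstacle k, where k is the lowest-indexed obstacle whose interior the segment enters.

FREE

Obstacle 1 [(15,22) (16,16) (22,0) (21,15)]:
  edge (15,22)–(16,16): clear
  edge (16,16)–(22,0): clear
  edge (22,0)–(21,15): clear
  edge (21,15)–(15,22): clear
  midpoint (15,4) outside
  → clear
Obstacle 2 [(0,7) (4,1) (11,1) (3,23)]:
  edge (0,7)–(4,1): clear
  edge (4,1)–(11,1): clear
  edge (11,1)–(3,23): clear
  edge (3,23)–(0,7): clear
  midpoint (15,4) outside
  → clear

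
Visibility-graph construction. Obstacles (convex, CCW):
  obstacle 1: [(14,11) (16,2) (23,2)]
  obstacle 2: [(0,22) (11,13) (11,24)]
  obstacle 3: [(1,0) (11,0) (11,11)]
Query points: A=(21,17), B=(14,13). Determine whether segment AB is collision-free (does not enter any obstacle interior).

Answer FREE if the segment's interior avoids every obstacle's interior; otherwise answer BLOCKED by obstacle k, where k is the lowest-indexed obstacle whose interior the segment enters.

FREE

Obstacle 1 [(14,11) (16,2) (23,2)]:
  edge (14,11)–(16,2): clear
  edge (16,2)–(23,2): clear
  edge (23,2)–(14,11): clear
  midpoint (35/2,15) outside
  → clear
Obstacle 2 [(0,22) (11,13) (11,24)]:
  edge (0,22)–(11,13): clear
  edge (11,13)–(11,24): clear
  edge (11,24)–(0,22): clear
  midpoint (35/2,15) outside
  → clear
Obstacle 3 [(1,0) (11,0) (11,11)]:
  edge (1,0)–(11,0): clear
  edge (11,0)–(11,11): clear
  edge (11,11)–(1,0): clear
  midpoint (35/2,15) outside
  → clear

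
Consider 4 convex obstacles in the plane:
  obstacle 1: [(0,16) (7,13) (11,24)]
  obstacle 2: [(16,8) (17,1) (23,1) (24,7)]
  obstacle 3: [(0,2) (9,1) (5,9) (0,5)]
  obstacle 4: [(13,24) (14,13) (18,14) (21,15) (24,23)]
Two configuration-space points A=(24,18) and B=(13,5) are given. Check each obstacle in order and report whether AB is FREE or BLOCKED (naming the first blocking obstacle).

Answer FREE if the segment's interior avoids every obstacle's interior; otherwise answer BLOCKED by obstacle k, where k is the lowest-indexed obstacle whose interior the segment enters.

FREE

Obstacle 1 [(0,16) (7,13) (11,24)]:
  edge (0,16)–(7,13): clear
  edge (7,13)–(11,24): clear
  edge (11,24)–(0,16): clear
  midpoint (37/2,23/2) outside
  → clear
Obstacle 2 [(16,8) (17,1) (23,1) (24,7)]:
  edge (16,8)–(17,1): clear
  edge (17,1)–(23,1): clear
  edge (23,1)–(24,7): clear
  edge (24,7)–(16,8): clear
  midpoint (37/2,23/2) outside
  → clear
Obstacle 3 [(0,2) (9,1) (5,9) (0,5)]:
  edge (0,2)–(9,1): clear
  edge (9,1)–(5,9): clear
  edge (5,9)–(0,5): clear
  edge (0,5)–(0,2): clear
  midpoint (37/2,23/2) outside
  → clear
Obstacle 4 [(13,24) (14,13) (18,14) (21,15) (24,23)]:
  edge (13,24)–(14,13): clear
  edge (14,13)–(18,14): clear
  edge (18,14)–(21,15): clear
  edge (21,15)–(24,23): clear
  edge (24,23)–(13,24): clear
  midpoint (37/2,23/2) outside
  → clear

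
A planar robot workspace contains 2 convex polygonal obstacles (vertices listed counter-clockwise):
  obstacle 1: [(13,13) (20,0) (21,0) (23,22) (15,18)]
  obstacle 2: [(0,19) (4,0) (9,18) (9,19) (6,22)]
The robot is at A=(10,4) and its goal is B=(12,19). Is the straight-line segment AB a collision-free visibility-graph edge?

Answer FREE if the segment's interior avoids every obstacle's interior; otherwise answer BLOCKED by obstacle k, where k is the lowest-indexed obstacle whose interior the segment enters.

Obstacle 1 [(13,13) (20,0) (21,0) (23,22) (15,18)]:
  edge (13,13)–(20,0): clear
  edge (20,0)–(21,0): clear
  edge (21,0)–(23,22): clear
  edge (23,22)–(15,18): clear
  edge (15,18)–(13,13): clear
  midpoint (11,23/2) outside
  → clear
Obstacle 2 [(0,19) (4,0) (9,18) (9,19) (6,22)]:
  edge (0,19)–(4,0): clear
  edge (4,0)–(9,18): clear
  edge (9,18)–(9,19): clear
  edge (9,19)–(6,22): clear
  edge (6,22)–(0,19): clear
  midpoint (11,23/2) outside
  → clear

FREE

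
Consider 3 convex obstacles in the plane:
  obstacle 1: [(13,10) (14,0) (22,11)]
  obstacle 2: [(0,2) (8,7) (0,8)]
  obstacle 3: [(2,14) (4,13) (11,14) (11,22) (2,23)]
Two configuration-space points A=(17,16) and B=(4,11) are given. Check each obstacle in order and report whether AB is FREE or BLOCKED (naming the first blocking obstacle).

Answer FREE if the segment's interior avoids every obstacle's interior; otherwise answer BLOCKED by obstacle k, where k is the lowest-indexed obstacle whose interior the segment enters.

Obstacle 1 [(13,10) (14,0) (22,11)]:
  edge (13,10)–(14,0): clear
  edge (14,0)–(22,11): clear
  edge (22,11)–(13,10): clear
  midpoint (21/2,27/2) outside
  → clear
Obstacle 2 [(0,2) (8,7) (0,8)]:
  edge (0,2)–(8,7): clear
  edge (8,7)–(0,8): clear
  edge (0,8)–(0,2): clear
  midpoint (21/2,27/2) outside
  → clear
Obstacle 3 [(2,14) (4,13) (11,14) (11,22) (2,23)]:
  edge (2,14)–(4,13): clear
  edge (4,13)–(11,14): clear
  edge (11,14)–(11,22): clear
  edge (11,22)–(2,23): clear
  edge (2,23)–(2,14): clear
  midpoint (21/2,27/2) outside
  → clear

FREE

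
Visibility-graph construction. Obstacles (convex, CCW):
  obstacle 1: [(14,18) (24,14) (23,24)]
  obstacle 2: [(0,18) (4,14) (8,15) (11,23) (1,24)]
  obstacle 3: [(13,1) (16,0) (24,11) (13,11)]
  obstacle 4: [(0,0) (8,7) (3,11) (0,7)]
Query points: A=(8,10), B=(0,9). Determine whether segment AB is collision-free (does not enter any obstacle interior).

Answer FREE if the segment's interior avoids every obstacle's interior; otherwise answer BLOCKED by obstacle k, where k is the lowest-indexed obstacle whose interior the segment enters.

BLOCKED by obstacle 4

Obstacle 1 [(14,18) (24,14) (23,24)]:
  edge (14,18)–(24,14): clear
  edge (24,14)–(23,24): clear
  edge (23,24)–(14,18): clear
  midpoint (4,19/2) outside
  → clear
Obstacle 2 [(0,18) (4,14) (8,15) (11,23) (1,24)]:
  edge (0,18)–(4,14): clear
  edge (4,14)–(8,15): clear
  edge (8,15)–(11,23): clear
  edge (11,23)–(1,24): clear
  edge (1,24)–(0,18): clear
  midpoint (4,19/2) outside
  → clear
Obstacle 3 [(13,1) (16,0) (24,11) (13,11)]:
  edge (13,1)–(16,0): clear
  edge (16,0)–(24,11): clear
  edge (24,11)–(13,11): clear
  edge (13,11)–(13,1): clear
  midpoint (4,19/2) outside
  → clear
Obstacle 4 [(0,0) (8,7) (3,11) (0,7)]:
  edge (0,0)–(8,7): clear
  edge (8,7)–(3,11): crosses AB
  edge (3,11)–(0,7): crosses AB
  edge (0,7)–(0,0): clear
  → BLOCKED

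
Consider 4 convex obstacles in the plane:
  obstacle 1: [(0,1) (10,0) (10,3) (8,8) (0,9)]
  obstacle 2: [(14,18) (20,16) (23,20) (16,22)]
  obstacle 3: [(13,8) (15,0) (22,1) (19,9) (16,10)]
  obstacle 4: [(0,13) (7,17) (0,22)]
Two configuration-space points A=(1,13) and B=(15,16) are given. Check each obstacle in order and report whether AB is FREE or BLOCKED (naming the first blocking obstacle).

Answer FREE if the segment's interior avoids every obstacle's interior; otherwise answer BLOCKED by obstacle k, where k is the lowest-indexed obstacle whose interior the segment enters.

Obstacle 1 [(0,1) (10,0) (10,3) (8,8) (0,9)]:
  edge (0,1)–(10,0): clear
  edge (10,0)–(10,3): clear
  edge (10,3)–(8,8): clear
  edge (8,8)–(0,9): clear
  edge (0,9)–(0,1): clear
  midpoint (8,29/2) outside
  → clear
Obstacle 2 [(14,18) (20,16) (23,20) (16,22)]:
  edge (14,18)–(20,16): clear
  edge (20,16)–(23,20): clear
  edge (23,20)–(16,22): clear
  edge (16,22)–(14,18): clear
  midpoint (8,29/2) outside
  → clear
Obstacle 3 [(13,8) (15,0) (22,1) (19,9) (16,10)]:
  edge (13,8)–(15,0): clear
  edge (15,0)–(22,1): clear
  edge (22,1)–(19,9): clear
  edge (19,9)–(16,10): clear
  edge (16,10)–(13,8): clear
  midpoint (8,29/2) outside
  → clear
Obstacle 4 [(0,13) (7,17) (0,22)]:
  edge (0,13)–(7,17): clear
  edge (7,17)–(0,22): clear
  edge (0,22)–(0,13): clear
  midpoint (8,29/2) outside
  → clear

FREE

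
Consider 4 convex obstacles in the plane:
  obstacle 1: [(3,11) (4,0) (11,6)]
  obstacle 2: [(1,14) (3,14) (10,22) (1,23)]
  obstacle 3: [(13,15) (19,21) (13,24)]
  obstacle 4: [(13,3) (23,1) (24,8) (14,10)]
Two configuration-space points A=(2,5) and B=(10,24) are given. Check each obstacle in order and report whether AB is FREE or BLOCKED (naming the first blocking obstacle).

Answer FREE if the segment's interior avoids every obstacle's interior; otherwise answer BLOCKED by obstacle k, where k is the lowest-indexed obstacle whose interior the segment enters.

BLOCKED by obstacle 1

Obstacle 1 [(3,11) (4,0) (11,6)]:
  edge (3,11)–(4,0): crosses AB
  edge (4,0)–(11,6): clear
  edge (11,6)–(3,11): crosses AB
  → BLOCKED
Obstacle 2 [(1,14) (3,14) (10,22) (1,23)]:
  edge (1,14)–(3,14): clear
  edge (3,14)–(10,22): crosses AB
  edge (10,22)–(1,23): crosses AB
  edge (1,23)–(1,14): clear
  → BLOCKED
Obstacle 3 [(13,15) (19,21) (13,24)]:
  edge (13,15)–(19,21): clear
  edge (19,21)–(13,24): clear
  edge (13,24)–(13,15): clear
  midpoint (6,29/2) outside
  → clear
Obstacle 4 [(13,3) (23,1) (24,8) (14,10)]:
  edge (13,3)–(23,1): clear
  edge (23,1)–(24,8): clear
  edge (24,8)–(14,10): clear
  edge (14,10)–(13,3): clear
  midpoint (6,29/2) outside
  → clear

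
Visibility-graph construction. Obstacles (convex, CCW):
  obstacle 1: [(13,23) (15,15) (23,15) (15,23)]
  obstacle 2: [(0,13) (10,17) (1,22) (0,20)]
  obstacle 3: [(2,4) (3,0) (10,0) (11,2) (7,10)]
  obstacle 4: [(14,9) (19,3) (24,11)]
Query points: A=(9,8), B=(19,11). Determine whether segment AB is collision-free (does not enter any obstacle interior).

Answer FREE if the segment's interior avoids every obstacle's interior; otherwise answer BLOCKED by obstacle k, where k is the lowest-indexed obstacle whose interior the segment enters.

Obstacle 1 [(13,23) (15,15) (23,15) (15,23)]:
  edge (13,23)–(15,15): clear
  edge (15,15)–(23,15): clear
  edge (23,15)–(15,23): clear
  edge (15,23)–(13,23): clear
  midpoint (14,19/2) outside
  → clear
Obstacle 2 [(0,13) (10,17) (1,22) (0,20)]:
  edge (0,13)–(10,17): clear
  edge (10,17)–(1,22): clear
  edge (1,22)–(0,20): clear
  edge (0,20)–(0,13): clear
  midpoint (14,19/2) outside
  → clear
Obstacle 3 [(2,4) (3,0) (10,0) (11,2) (7,10)]:
  edge (2,4)–(3,0): clear
  edge (3,0)–(10,0): clear
  edge (10,0)–(11,2): clear
  edge (11,2)–(7,10): clear
  edge (7,10)–(2,4): clear
  midpoint (14,19/2) outside
  → clear
Obstacle 4 [(14,9) (19,3) (24,11)]:
  edge (14,9)–(19,3): clear
  edge (19,3)–(24,11): clear
  edge (24,11)–(14,9): clear
  midpoint (14,19/2) outside
  → clear

FREE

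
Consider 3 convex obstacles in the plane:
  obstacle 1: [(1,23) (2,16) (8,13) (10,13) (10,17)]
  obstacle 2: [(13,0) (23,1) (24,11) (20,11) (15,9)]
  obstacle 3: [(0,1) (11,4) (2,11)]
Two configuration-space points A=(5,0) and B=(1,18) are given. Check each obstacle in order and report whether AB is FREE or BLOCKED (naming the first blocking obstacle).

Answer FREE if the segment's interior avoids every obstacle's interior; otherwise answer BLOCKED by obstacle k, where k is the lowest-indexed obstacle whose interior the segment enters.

Obstacle 1 [(1,23) (2,16) (8,13) (10,13) (10,17)]:
  edge (1,23)–(2,16): clear
  edge (2,16)–(8,13): clear
  edge (8,13)–(10,13): clear
  edge (10,13)–(10,17): clear
  edge (10,17)–(1,23): clear
  midpoint (3,9) outside
  → clear
Obstacle 2 [(13,0) (23,1) (24,11) (20,11) (15,9)]:
  edge (13,0)–(23,1): clear
  edge (23,1)–(24,11): clear
  edge (24,11)–(20,11): clear
  edge (20,11)–(15,9): clear
  edge (15,9)–(13,0): clear
  midpoint (3,9) outside
  → clear
Obstacle 3 [(0,1) (11,4) (2,11)]:
  edge (0,1)–(11,4): crosses AB
  edge (11,4)–(2,11): crosses AB
  edge (2,11)–(0,1): clear
  → BLOCKED

BLOCKED by obstacle 3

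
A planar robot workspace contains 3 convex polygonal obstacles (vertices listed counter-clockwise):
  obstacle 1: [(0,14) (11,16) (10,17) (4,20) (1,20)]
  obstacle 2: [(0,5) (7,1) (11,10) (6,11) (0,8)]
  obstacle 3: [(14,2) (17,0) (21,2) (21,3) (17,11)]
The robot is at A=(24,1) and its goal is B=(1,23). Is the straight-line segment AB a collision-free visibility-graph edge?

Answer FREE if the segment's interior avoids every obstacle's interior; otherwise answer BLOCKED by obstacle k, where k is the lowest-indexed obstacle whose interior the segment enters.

Obstacle 1 [(0,14) (11,16) (10,17) (4,20) (1,20)]:
  edge (0,14)–(11,16): crosses AB
  edge (11,16)–(10,17): clear
  edge (10,17)–(4,20): crosses AB
  edge (4,20)–(1,20): clear
  edge (1,20)–(0,14): clear
  → BLOCKED
Obstacle 2 [(0,5) (7,1) (11,10) (6,11) (0,8)]:
  edge (0,5)–(7,1): clear
  edge (7,1)–(11,10): clear
  edge (11,10)–(6,11): clear
  edge (6,11)–(0,8): clear
  edge (0,8)–(0,5): clear
  midpoint (25/2,12) outside
  → clear
Obstacle 3 [(14,2) (17,0) (21,2) (21,3) (17,11)]:
  edge (14,2)–(17,0): clear
  edge (17,0)–(21,2): clear
  edge (21,2)–(21,3): clear
  edge (21,3)–(17,11): crosses AB
  edge (17,11)–(14,2): crosses AB
  → BLOCKED

BLOCKED by obstacle 1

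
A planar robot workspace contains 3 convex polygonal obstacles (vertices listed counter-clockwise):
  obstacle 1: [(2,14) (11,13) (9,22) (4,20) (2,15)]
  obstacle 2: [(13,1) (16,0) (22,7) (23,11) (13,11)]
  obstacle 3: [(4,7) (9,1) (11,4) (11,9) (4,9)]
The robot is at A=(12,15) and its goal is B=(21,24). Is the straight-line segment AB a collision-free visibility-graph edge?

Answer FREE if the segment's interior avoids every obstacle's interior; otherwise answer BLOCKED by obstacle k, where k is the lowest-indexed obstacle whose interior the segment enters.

Obstacle 1 [(2,14) (11,13) (9,22) (4,20) (2,15)]:
  edge (2,14)–(11,13): clear
  edge (11,13)–(9,22): clear
  edge (9,22)–(4,20): clear
  edge (4,20)–(2,15): clear
  edge (2,15)–(2,14): clear
  midpoint (33/2,39/2) outside
  → clear
Obstacle 2 [(13,1) (16,0) (22,7) (23,11) (13,11)]:
  edge (13,1)–(16,0): clear
  edge (16,0)–(22,7): clear
  edge (22,7)–(23,11): clear
  edge (23,11)–(13,11): clear
  edge (13,11)–(13,1): clear
  midpoint (33/2,39/2) outside
  → clear
Obstacle 3 [(4,7) (9,1) (11,4) (11,9) (4,9)]:
  edge (4,7)–(9,1): clear
  edge (9,1)–(11,4): clear
  edge (11,4)–(11,9): clear
  edge (11,9)–(4,9): clear
  edge (4,9)–(4,7): clear
  midpoint (33/2,39/2) outside
  → clear

FREE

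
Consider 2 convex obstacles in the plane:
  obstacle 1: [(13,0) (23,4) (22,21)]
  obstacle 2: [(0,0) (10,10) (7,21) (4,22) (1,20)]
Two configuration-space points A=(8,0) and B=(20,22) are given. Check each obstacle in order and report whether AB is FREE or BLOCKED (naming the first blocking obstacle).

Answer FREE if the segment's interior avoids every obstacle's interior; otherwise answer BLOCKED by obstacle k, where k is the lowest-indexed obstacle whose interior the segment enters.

FREE

Obstacle 1 [(13,0) (23,4) (22,21)]:
  edge (13,0)–(23,4): clear
  edge (23,4)–(22,21): clear
  edge (22,21)–(13,0): clear
  midpoint (14,11) outside
  → clear
Obstacle 2 [(0,0) (10,10) (7,21) (4,22) (1,20)]:
  edge (0,0)–(10,10): clear
  edge (10,10)–(7,21): clear
  edge (7,21)–(4,22): clear
  edge (4,22)–(1,20): clear
  edge (1,20)–(0,0): clear
  midpoint (14,11) outside
  → clear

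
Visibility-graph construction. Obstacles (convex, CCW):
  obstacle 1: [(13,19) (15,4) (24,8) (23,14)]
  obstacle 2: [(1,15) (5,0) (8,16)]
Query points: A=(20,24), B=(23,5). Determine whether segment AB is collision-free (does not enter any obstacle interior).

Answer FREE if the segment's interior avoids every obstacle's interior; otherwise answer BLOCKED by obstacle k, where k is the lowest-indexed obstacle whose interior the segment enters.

BLOCKED by obstacle 1

Obstacle 1 [(13,19) (15,4) (24,8) (23,14)]:
  edge (13,19)–(15,4): clear
  edge (15,4)–(24,8): crosses AB
  edge (24,8)–(23,14): clear
  edge (23,14)–(13,19): crosses AB
  → BLOCKED
Obstacle 2 [(1,15) (5,0) (8,16)]:
  edge (1,15)–(5,0): clear
  edge (5,0)–(8,16): clear
  edge (8,16)–(1,15): clear
  midpoint (43/2,29/2) outside
  → clear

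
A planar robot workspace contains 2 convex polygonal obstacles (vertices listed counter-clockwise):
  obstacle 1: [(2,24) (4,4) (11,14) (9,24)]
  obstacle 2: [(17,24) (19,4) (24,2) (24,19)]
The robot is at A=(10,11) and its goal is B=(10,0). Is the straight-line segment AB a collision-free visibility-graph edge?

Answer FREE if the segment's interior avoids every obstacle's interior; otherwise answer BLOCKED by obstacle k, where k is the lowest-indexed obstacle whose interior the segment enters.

Obstacle 1 [(2,24) (4,4) (11,14) (9,24)]:
  edge (2,24)–(4,4): clear
  edge (4,4)–(11,14): clear
  edge (11,14)–(9,24): clear
  edge (9,24)–(2,24): clear
  midpoint (10,11/2) outside
  → clear
Obstacle 2 [(17,24) (19,4) (24,2) (24,19)]:
  edge (17,24)–(19,4): clear
  edge (19,4)–(24,2): clear
  edge (24,2)–(24,19): clear
  edge (24,19)–(17,24): clear
  midpoint (10,11/2) outside
  → clear

FREE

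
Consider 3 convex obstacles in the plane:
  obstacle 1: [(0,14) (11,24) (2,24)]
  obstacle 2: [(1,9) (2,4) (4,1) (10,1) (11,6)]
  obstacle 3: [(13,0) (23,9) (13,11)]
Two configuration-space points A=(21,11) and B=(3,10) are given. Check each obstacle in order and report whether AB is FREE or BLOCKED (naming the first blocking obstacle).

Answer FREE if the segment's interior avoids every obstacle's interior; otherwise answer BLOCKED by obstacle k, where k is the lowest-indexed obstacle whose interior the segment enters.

Obstacle 1 [(0,14) (11,24) (2,24)]:
  edge (0,14)–(11,24): clear
  edge (11,24)–(2,24): clear
  edge (2,24)–(0,14): clear
  midpoint (12,21/2) outside
  → clear
Obstacle 2 [(1,9) (2,4) (4,1) (10,1) (11,6)]:
  edge (1,9)–(2,4): clear
  edge (2,4)–(4,1): clear
  edge (4,1)–(10,1): clear
  edge (10,1)–(11,6): clear
  edge (11,6)–(1,9): clear
  midpoint (12,21/2) outside
  → clear
Obstacle 3 [(13,0) (23,9) (13,11)]:
  edge (13,0)–(23,9): clear
  edge (23,9)–(13,11): crosses AB
  edge (13,11)–(13,0): crosses AB
  → BLOCKED

BLOCKED by obstacle 3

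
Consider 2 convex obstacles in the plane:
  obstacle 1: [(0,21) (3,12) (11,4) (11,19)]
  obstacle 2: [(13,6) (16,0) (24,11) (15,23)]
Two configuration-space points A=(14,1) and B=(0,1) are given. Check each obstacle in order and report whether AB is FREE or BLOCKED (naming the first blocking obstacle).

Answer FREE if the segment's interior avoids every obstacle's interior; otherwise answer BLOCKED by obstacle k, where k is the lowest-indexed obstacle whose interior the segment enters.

Obstacle 1 [(0,21) (3,12) (11,4) (11,19)]:
  edge (0,21)–(3,12): clear
  edge (3,12)–(11,4): clear
  edge (11,4)–(11,19): clear
  edge (11,19)–(0,21): clear
  midpoint (7,1) outside
  → clear
Obstacle 2 [(13,6) (16,0) (24,11) (15,23)]:
  edge (13,6)–(16,0): clear
  edge (16,0)–(24,11): clear
  edge (24,11)–(15,23): clear
  edge (15,23)–(13,6): clear
  midpoint (7,1) outside
  → clear

FREE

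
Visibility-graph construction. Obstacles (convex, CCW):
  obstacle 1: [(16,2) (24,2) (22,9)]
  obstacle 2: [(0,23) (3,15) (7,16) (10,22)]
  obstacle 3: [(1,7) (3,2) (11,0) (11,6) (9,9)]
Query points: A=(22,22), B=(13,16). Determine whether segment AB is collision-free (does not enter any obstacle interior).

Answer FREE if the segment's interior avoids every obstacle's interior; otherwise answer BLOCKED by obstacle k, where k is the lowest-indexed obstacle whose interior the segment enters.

Obstacle 1 [(16,2) (24,2) (22,9)]:
  edge (16,2)–(24,2): clear
  edge (24,2)–(22,9): clear
  edge (22,9)–(16,2): clear
  midpoint (35/2,19) outside
  → clear
Obstacle 2 [(0,23) (3,15) (7,16) (10,22)]:
  edge (0,23)–(3,15): clear
  edge (3,15)–(7,16): clear
  edge (7,16)–(10,22): clear
  edge (10,22)–(0,23): clear
  midpoint (35/2,19) outside
  → clear
Obstacle 3 [(1,7) (3,2) (11,0) (11,6) (9,9)]:
  edge (1,7)–(3,2): clear
  edge (3,2)–(11,0): clear
  edge (11,0)–(11,6): clear
  edge (11,6)–(9,9): clear
  edge (9,9)–(1,7): clear
  midpoint (35/2,19) outside
  → clear

FREE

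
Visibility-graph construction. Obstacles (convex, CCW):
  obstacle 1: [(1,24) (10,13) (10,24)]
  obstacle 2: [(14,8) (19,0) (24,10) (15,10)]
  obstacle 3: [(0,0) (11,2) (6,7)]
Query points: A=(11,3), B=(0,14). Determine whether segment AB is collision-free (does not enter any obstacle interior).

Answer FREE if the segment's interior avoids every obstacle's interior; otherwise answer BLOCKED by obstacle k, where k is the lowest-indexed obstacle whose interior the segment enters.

FREE

Obstacle 1 [(1,24) (10,13) (10,24)]:
  edge (1,24)–(10,13): clear
  edge (10,13)–(10,24): clear
  edge (10,24)–(1,24): clear
  midpoint (11/2,17/2) outside
  → clear
Obstacle 2 [(14,8) (19,0) (24,10) (15,10)]:
  edge (14,8)–(19,0): clear
  edge (19,0)–(24,10): clear
  edge (24,10)–(15,10): clear
  edge (15,10)–(14,8): clear
  midpoint (11/2,17/2) outside
  → clear
Obstacle 3 [(0,0) (11,2) (6,7)]:
  edge (0,0)–(11,2): clear
  edge (11,2)–(6,7): clear
  edge (6,7)–(0,0): clear
  midpoint (11/2,17/2) outside
  → clear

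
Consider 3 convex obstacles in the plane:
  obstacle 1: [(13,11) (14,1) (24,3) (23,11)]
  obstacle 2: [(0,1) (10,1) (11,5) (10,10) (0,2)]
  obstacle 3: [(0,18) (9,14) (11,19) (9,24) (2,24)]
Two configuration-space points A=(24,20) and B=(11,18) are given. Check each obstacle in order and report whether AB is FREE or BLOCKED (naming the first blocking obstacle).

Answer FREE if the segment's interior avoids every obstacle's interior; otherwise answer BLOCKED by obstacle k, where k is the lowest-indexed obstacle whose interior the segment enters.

Obstacle 1 [(13,11) (14,1) (24,3) (23,11)]:
  edge (13,11)–(14,1): clear
  edge (14,1)–(24,3): clear
  edge (24,3)–(23,11): clear
  edge (23,11)–(13,11): clear
  midpoint (35/2,19) outside
  → clear
Obstacle 2 [(0,1) (10,1) (11,5) (10,10) (0,2)]:
  edge (0,1)–(10,1): clear
  edge (10,1)–(11,5): clear
  edge (11,5)–(10,10): clear
  edge (10,10)–(0,2): clear
  edge (0,2)–(0,1): clear
  midpoint (35/2,19) outside
  → clear
Obstacle 3 [(0,18) (9,14) (11,19) (9,24) (2,24)]:
  edge (0,18)–(9,14): clear
  edge (9,14)–(11,19): clear
  edge (11,19)–(9,24): clear
  edge (9,24)–(2,24): clear
  edge (2,24)–(0,18): clear
  midpoint (35/2,19) outside
  → clear

FREE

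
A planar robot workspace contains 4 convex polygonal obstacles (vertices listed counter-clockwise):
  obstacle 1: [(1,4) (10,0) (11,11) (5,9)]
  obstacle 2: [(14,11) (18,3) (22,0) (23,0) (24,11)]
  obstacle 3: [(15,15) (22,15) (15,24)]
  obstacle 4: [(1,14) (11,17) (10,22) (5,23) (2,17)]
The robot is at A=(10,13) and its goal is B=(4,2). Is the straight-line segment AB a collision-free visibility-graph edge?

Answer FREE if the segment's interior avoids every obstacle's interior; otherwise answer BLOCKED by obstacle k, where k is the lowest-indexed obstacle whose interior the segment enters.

BLOCKED by obstacle 1

Obstacle 1 [(1,4) (10,0) (11,11) (5,9)]:
  edge (1,4)–(10,0): crosses AB
  edge (10,0)–(11,11): clear
  edge (11,11)–(5,9): crosses AB
  edge (5,9)–(1,4): clear
  → BLOCKED
Obstacle 2 [(14,11) (18,3) (22,0) (23,0) (24,11)]:
  edge (14,11)–(18,3): clear
  edge (18,3)–(22,0): clear
  edge (22,0)–(23,0): clear
  edge (23,0)–(24,11): clear
  edge (24,11)–(14,11): clear
  midpoint (7,15/2) outside
  → clear
Obstacle 3 [(15,15) (22,15) (15,24)]:
  edge (15,15)–(22,15): clear
  edge (22,15)–(15,24): clear
  edge (15,24)–(15,15): clear
  midpoint (7,15/2) outside
  → clear
Obstacle 4 [(1,14) (11,17) (10,22) (5,23) (2,17)]:
  edge (1,14)–(11,17): clear
  edge (11,17)–(10,22): clear
  edge (10,22)–(5,23): clear
  edge (5,23)–(2,17): clear
  edge (2,17)–(1,14): clear
  midpoint (7,15/2) outside
  → clear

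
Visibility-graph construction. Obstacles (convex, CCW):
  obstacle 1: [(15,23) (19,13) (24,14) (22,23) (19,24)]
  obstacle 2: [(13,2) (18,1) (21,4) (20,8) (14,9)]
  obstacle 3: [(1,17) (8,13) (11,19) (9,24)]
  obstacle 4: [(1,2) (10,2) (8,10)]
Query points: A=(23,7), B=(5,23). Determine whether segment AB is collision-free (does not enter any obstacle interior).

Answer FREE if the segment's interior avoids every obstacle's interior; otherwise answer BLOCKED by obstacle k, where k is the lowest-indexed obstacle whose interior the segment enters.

BLOCKED by obstacle 3

Obstacle 1 [(15,23) (19,13) (24,14) (22,23) (19,24)]:
  edge (15,23)–(19,13): clear
  edge (19,13)–(24,14): clear
  edge (24,14)–(22,23): clear
  edge (22,23)–(19,24): clear
  edge (19,24)–(15,23): clear
  midpoint (14,15) outside
  → clear
Obstacle 2 [(13,2) (18,1) (21,4) (20,8) (14,9)]:
  edge (13,2)–(18,1): clear
  edge (18,1)–(21,4): clear
  edge (21,4)–(20,8): clear
  edge (20,8)–(14,9): clear
  edge (14,9)–(13,2): clear
  midpoint (14,15) outside
  → clear
Obstacle 3 [(1,17) (8,13) (11,19) (9,24)]:
  edge (1,17)–(8,13): clear
  edge (8,13)–(11,19): crosses AB
  edge (11,19)–(9,24): clear
  edge (9,24)–(1,17): crosses AB
  → BLOCKED
Obstacle 4 [(1,2) (10,2) (8,10)]:
  edge (1,2)–(10,2): clear
  edge (10,2)–(8,10): clear
  edge (8,10)–(1,2): clear
  midpoint (14,15) outside
  → clear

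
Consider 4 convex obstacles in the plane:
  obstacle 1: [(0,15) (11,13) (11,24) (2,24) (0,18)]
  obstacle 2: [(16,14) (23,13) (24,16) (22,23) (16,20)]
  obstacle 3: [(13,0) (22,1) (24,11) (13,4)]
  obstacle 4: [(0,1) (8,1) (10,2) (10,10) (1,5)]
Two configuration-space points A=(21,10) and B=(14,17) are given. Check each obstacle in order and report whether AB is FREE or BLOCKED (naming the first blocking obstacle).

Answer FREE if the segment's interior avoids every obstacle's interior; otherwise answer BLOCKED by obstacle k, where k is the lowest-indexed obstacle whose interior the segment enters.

Obstacle 1 [(0,15) (11,13) (11,24) (2,24) (0,18)]:
  edge (0,15)–(11,13): clear
  edge (11,13)–(11,24): clear
  edge (11,24)–(2,24): clear
  edge (2,24)–(0,18): clear
  edge (0,18)–(0,15): clear
  midpoint (35/2,27/2) outside
  → clear
Obstacle 2 [(16,14) (23,13) (24,16) (22,23) (16,20)]:
  edge (16,14)–(23,13): crosses AB
  edge (23,13)–(24,16): clear
  edge (24,16)–(22,23): clear
  edge (22,23)–(16,20): clear
  edge (16,20)–(16,14): crosses AB
  → BLOCKED
Obstacle 3 [(13,0) (22,1) (24,11) (13,4)]:
  edge (13,0)–(22,1): clear
  edge (22,1)–(24,11): clear
  edge (24,11)–(13,4): clear
  edge (13,4)–(13,0): clear
  midpoint (35/2,27/2) outside
  → clear
Obstacle 4 [(0,1) (8,1) (10,2) (10,10) (1,5)]:
  edge (0,1)–(8,1): clear
  edge (8,1)–(10,2): clear
  edge (10,2)–(10,10): clear
  edge (10,10)–(1,5): clear
  edge (1,5)–(0,1): clear
  midpoint (35/2,27/2) outside
  → clear

BLOCKED by obstacle 2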